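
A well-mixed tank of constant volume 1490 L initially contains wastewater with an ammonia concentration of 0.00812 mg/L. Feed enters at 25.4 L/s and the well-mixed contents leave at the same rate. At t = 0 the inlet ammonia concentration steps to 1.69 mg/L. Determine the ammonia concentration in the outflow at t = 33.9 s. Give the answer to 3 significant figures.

0.746 mg/L

Unsteady species balance (constant V, well mixed): V dC/dt = Q(C_in − C).
So dC/dt = (C_in − C)/τ with τ = V/Q = 1490/25.4 = 58.661 s.
Integrating: C(t) = C_in + (C₀ − C_in) e^(−t/τ).
C(33.9) = 1.69 + (0.00812 − 1.69)·e^(−33.9/58.661) = 1.69 + (-1.6819)·0.56108 = 0.74633 mg/L.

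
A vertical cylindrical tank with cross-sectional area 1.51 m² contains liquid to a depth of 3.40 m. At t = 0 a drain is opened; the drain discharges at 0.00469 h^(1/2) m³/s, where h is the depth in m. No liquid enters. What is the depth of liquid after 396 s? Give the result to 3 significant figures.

1.51 m

A dh/dt = −Q_out = −0.00469 √h.
Separate and integrate: 2(√h − √h₀) = −(0.00469/A) t.
√h = √3.40 − 0.00469·396/(2·1.51) = 1.8439 − 0.61498 = 1.2289.
h = 1.2289² = 1.5103 m.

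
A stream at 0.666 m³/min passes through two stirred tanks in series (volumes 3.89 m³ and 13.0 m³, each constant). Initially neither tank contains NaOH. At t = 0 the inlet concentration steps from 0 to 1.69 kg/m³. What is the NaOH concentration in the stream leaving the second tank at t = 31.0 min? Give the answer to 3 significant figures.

Time constants: τᵢ = Vᵢ/Q for each well-mixed tank.
τ₁ = 3.89/0.666 = 5.8408 min; τ₂ = 13.0/0.666 = 19.520 min.
Solving the cascade with C₁(0)=C₂(0)=0 gives C₂(t) = C_in[1 − (τ₁ e^(−t/τ₁) − τ₂ e^(−t/τ₂))/(τ₁ − τ₂)].
At t = 31.0: e^(−t/τ₁) = 0.0049545, e^(−t/τ₂) = 0.20430.
C₂ = 1.69·[1 − (5.8408·0.0049545 − 19.520·0.20430)/(-13.679)] = 1.69·0.71058 = 1.2009 kg/m³.

1.20 kg/m³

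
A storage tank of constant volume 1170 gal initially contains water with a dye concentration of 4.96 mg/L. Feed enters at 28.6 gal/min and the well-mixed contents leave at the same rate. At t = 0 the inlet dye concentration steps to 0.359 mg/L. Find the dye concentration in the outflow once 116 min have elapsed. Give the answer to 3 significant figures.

0.629 mg/L

Accumulation = in − out for the solute gives V dC/dt = Q(C_in − C).
So dC/dt = (C_in − C)/τ with τ = V/Q = 1170/28.6 = 40.909 min.
C approaches C_in exponentially: C(t) = C_in + (C₀ − C_in) e^(−t/τ).
C(116) = 0.359 + (4.96 − 0.359)·e^(−116/40.909) = 0.359 + (4.6010)·0.058686 = 0.62901 mg/L.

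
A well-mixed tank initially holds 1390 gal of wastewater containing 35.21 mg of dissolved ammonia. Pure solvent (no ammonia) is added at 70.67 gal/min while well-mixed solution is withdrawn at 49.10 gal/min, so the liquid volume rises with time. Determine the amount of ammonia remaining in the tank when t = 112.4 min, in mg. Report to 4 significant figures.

Total volume: dV/dt = Q_in − Q_out = 21.5700 gal/min, so V(t) = 1390 + 21.5700 t and V(112.4) = 3814.47 gal.
Species balance (pure solvent in): dm/dt = −Q_out · m/V(t).
Separate: dm/m = −Q_out dt/V(t) ⇒ ln(m/m₀) = −(Q_out/(Q_in−Q_out)) ln(V/V₀).
m = m₀ (V₀/V)^(Q_out/(Q_in−Q_out)) = 35.21 × (1390/3814.47)^(2.27631) = 3.53743 mg.

3.537 mg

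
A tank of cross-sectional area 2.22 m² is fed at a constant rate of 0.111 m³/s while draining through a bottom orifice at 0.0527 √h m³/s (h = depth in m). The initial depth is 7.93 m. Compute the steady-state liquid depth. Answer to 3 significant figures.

4.44 m

A dh/dt = Q_in − 0.0527 √h. Steady state requires inflow = outflow:
Q_in = 0.0527 √h_ss ⇒ √h_ss = 0.111/0.0527 = 2.1063.
h_ss = 2.1063² = 4.4363 m. (Since h₀ = 7.93 m > h_ss, the level will fall toward this value.)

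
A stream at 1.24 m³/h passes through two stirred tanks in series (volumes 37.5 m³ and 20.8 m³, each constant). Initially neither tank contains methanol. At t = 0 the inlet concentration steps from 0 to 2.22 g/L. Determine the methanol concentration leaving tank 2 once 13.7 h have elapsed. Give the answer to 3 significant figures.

0.273 g/L

Each tank obeys Vᵢ dCᵢ/dt = Q(Cᵢ₋₁ − Cᵢ), so τᵢ = Vᵢ/Q.
τ₁ = 37.5/1.24 = 30.242 h; τ₂ = 20.8/1.24 = 16.774 h.
Tank 1: C₁ = C_in(1 − e^(−t/τ₁)). Tank 2 (τ₁ ≠ τ₂): C₂ = C_in[1 − (τ₁ e^(−t/τ₁) − τ₂ e^(−t/τ₂))/(τ₁ − τ₂)].
At t = 13.7: e^(−t/τ₁) = 0.63571, e^(−t/τ₂) = 0.44187.
C₂ = 2.22·[1 − (30.242·0.63571 − 16.774·0.44187)/(13.468)] = 2.22·0.12287 = 0.27276 g/L.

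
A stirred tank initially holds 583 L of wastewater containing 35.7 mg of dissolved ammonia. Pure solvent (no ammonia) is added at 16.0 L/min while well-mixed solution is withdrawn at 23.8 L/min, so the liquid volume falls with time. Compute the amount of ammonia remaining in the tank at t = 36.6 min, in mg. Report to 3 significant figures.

4.58 mg

Let m(t) be the amount of ammonia. Volume: V(t) = V₀ + (Q_in − Q_out) t = 583 − 7.8000 t; V(36.6) = 297.52 L.
Species balance (pure solvent in): dm/dt = −Q_out · m/V(t).
dm/m = −Q_out dt/(V₀ − 7.8000 t); integrating gives ln(m/m₀) = −(Q_out/(Q_in−Q_out)) ln(V/V₀).
m = m₀ (V₀/V)^(Q_out/(Q_in−Q_out)) = 35.7 × (583/297.52)^(-3.0513) = 4.5838 mg.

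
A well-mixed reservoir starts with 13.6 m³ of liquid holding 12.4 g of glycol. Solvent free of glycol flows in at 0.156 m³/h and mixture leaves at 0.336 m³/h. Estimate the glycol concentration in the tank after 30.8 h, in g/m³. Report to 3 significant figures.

Total volume: dV/dt = Q_in − Q_out = -0.18000 m³/h, so V(t) = 13.6 − 0.18000 t and V(30.8) = 8.0560 m³.
No glycol enters, so dm/dt = −Q_out · (m/V).
dm/m = −Q_out dt/(V₀ − 0.18000 t); integrating gives ln(m/m₀) = −(Q_out/(Q_in−Q_out)) ln(V/V₀).
m = m₀ (V₀/V)^(Q_out/(Q_in−Q_out)) = 12.4 × (13.6/8.0560)^(-1.8667) = 4.6656 g.
C = m/V = 4.6656/8.0560 = 0.57914 g/m³.

0.579 g/m³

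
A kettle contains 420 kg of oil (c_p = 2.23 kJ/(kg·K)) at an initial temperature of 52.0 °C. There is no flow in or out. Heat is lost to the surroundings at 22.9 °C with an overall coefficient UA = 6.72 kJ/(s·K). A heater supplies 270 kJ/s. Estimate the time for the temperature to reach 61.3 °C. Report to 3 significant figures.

M c_p dT/dt = −UA(T − T_amb) + Q̇.
τ = M c_p/UA = 139.38 s; T_ss = T_amb + Q̇/UA = 22.9 + 270/6.72 = 63.079 °C.
T(t) = T_ss + (T₀ − T_ss)e^(−t/τ); set T = 61.3:
t = −τ ln[(T − T_ss)/(T₀ − T_ss)] = −139.38 · ln(0.16054) = 254.95 s.

255 s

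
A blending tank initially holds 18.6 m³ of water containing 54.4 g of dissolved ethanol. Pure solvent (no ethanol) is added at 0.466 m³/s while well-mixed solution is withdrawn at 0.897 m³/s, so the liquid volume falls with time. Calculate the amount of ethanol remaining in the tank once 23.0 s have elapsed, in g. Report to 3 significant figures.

Total volume: dV/dt = Q_in − Q_out = -0.43100 m³/s, so V(t) = 18.6 − 0.43100 t and V(23.0) = 8.6870 m³.
Solute balance: dm/dt = 0 − Q_out C = −Q_out m/V(t).
Separate: dm/m = −Q_out dt/V(t) ⇒ ln(m/m₀) = −(Q_out/(Q_in−Q_out)) ln(V/V₀).
m = m₀ (V₀/V)^(Q_out/(Q_in−Q_out)) = 54.4 × (18.6/8.6870)^(-2.0812) = 11.155 g.

11.2 g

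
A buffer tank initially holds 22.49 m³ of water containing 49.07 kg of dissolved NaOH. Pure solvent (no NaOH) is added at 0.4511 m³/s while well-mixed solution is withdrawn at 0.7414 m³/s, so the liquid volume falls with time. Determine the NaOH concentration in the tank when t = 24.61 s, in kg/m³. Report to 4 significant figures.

Total volume: dV/dt = Q_in − Q_out = -0.290300 m³/s, so V(t) = 22.49 − 0.290300 t and V(24.61) = 15.3457 m³.
No NaOH enters, so dm/dt = −Q_out · (m/V).
dm/m = −Q_out dt/(V₀ − 0.290300 t); integrating gives ln(m/m₀) = −(Q_out/(Q_in−Q_out)) ln(V/V₀).
m = m₀ (V₀/V)^(Q_out/(Q_in−Q_out)) = 49.07 × (22.49/15.3457)^(-2.55391) = 18.4868 kg.
C = m/V = 18.4868/15.3457 = 1.20469 kg/m³.

1.205 kg/m³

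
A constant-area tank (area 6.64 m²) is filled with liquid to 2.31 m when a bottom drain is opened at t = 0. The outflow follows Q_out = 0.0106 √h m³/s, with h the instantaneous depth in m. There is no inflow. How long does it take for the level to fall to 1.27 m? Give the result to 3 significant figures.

With no inflow, A dh/dt = −0.0106 √h.
∫ h^(−1/2) dh = −(0.0106/A) ∫ dt, giving 2√h = 2√h₀ − (0.0106/A) t.
t = 2A(√h₀ − √h)/0.0106 = 2·6.64·(√2.31 − √1.27)/0.0106
  = 13.280 × (1.5199 − 1.1269) / 0.0106 = 492.27 s.

492 s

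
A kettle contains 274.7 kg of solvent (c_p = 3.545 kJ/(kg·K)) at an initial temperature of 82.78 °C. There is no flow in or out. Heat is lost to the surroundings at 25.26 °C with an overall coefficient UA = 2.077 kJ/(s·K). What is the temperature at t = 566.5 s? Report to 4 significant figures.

Unsteady energy balance on the tank contents: M c_p dT/dt = −UA(T − T_amb).
dT/dt = (T_ss − T)/τ with T_ss = T_amb = 25.2600 °C, τ = M c_p/UA = 274.7·3.545/2.077 = 468.855 s.
This is linear first-order; T(t) = T_ss + (T₀ − T_ss) e^(−t/τ).
T(566.5) = 25.2600 + (57.5200)·0.298716 = 42.4421 °C.

42.44 °C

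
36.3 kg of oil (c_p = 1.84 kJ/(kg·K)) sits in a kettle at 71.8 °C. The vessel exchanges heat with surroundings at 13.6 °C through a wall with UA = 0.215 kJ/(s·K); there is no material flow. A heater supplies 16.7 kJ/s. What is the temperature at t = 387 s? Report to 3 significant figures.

85.7 °C

M c_p dT/dt = −UA(T − T_amb) + Q̇.
dT/dt = (T_ss − T)/τ with T_ss = T_amb + Q̇/UA = 13.6 + 16.7/0.215 = 91.274 °C, τ = M c_p/UA = 36.3·1.84/0.215 = 310.66 s.
This is linear first-order; T(t) = T_ss + (T₀ − T_ss) e^(−t/τ).
T(387) = 91.274 + (-19.474)·0.28773 = 85.671 °C.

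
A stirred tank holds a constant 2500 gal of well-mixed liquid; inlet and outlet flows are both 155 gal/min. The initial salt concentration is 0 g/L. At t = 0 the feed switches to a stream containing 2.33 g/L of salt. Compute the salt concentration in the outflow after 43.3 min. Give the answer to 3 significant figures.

Species balance on the tank: V dC/dt = Q(C_in − C).
Rewrite as dC/dt + C/τ = C_in/τ, τ = V/Q = 16.129 min.
This is linear first-order; C(t) = C_in + (C₀ − C_in) e^(−t/τ).
C(43.3) = 2.33 + (0 − 2.33)·e^(−43.3/16.129) = 2.33 + (-2.3300)·0.068248 = 2.1710 g/L.

2.17 g/L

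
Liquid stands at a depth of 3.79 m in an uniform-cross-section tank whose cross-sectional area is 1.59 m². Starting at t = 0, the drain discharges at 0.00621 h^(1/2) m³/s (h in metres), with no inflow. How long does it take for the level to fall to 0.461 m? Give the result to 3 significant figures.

649 s

With no inflow, A dh/dt = −0.00621 √h.
Separate and integrate: 2(√h − √h₀) = −(0.00621/A) t.
t = 2A(√h₀ − √h)/0.00621 = 2·1.59·(√3.79 − √0.461)/0.00621
  = 3.1800 × (1.9468 − 0.67897) / 0.00621 = 649.22 s.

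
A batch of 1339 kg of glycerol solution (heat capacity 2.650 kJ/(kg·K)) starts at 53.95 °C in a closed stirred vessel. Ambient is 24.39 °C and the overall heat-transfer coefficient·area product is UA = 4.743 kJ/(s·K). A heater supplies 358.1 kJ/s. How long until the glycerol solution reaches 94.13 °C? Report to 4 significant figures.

Lumped-capacitance energy balance: M c_p dT/dt = UA(T_amb − T) + Q̇.
τ = M c_p/UA = 748.124 s; T_ss = T_amb + Q̇/UA = 24.39 + 358.1/4.743 = 99.8907 °C.
T(t) = T_ss + (T₀ − T_ss)e^(−t/τ); set T = 94.13:
t = −τ ln[(T − T_ss)/(T₀ − T_ss)] = −748.124 · ln(0.125395) = 1553.32 s.

1553 s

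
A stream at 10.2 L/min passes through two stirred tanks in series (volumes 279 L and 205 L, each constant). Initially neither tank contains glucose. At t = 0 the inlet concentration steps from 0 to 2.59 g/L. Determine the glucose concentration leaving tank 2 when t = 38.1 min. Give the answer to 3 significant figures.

Each tank obeys Vᵢ dCᵢ/dt = Q(Cᵢ₋₁ − Cᵢ), so τᵢ = Vᵢ/Q.
τ₁ = 279/10.2 = 27.353 min; τ₂ = 205/10.2 = 20.098 min.
Tank 1: C₁ = C_in(1 − e^(−t/τ₁)). Tank 2 (τ₁ ≠ τ₂): C₂ = C_in[1 − (τ₁ e^(−t/τ₁) − τ₂ e^(−t/τ₂))/(τ₁ − τ₂)].
At t = 38.1: e^(−t/τ₁) = 0.24835, e^(−t/τ₂) = 0.15021.
C₂ = 2.59·[1 − (27.353·0.24835 − 20.098·0.15021)/(7.2549)] = 2.59·0.47977 = 1.2426 g/L.

1.24 g/L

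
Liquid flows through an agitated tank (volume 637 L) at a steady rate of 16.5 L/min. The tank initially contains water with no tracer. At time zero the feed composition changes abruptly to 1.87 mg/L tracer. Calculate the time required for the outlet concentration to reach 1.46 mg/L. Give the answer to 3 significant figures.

58.6 min

Species balance: V dC/dt = Q(C_in − C) ⇒ τ = V/Q = 38.606 min.
C(t) = C_in + (C₀ − C_in) e^(−t/τ). Set C = 1.46 and solve for t:
e^(−t/τ) = (C − C_in)/(C₀ − C_in) = (1.46 − 1.87)/(0 − 1.87) = 0.21925
t = −τ ln(…) = 38.606 × 1.5175 = 58.586 min.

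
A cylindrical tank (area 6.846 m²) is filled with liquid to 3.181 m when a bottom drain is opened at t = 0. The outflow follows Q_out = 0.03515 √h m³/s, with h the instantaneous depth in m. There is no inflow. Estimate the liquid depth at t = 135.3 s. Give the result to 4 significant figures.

A dh/dt = −Q_out = −0.03515 √h.
Separate and integrate: 2(√h − √h₀) = −(0.03515/A) t.
√h = √3.181 − 0.03515·135.3/(2·6.846) = 1.78354 − 0.347341 = 1.43619.
h = 1.43619² = 2.06266 m.

2.063 m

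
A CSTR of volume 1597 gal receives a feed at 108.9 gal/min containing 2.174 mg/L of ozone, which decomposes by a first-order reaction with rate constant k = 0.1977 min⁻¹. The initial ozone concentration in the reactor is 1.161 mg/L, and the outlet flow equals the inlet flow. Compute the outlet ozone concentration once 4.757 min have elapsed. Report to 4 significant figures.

0.7279 mg/L

Species balance: V dC/dt = Q C_in − Q C − k V C.
This is linear with rate a = Q/V + k = 0.265890 min⁻¹.
C_ss = Q C_in/(Q + kV) = 0.557545 mg/L; C(t) = C_ss + (C₀ − C_ss) e^(−a t).
C(4.757) = 0.557545 + (0.603455)·e^(−0.265890·4.757) = 0.557545 + (0.603455)·0.282284 = 0.727891 mg/L.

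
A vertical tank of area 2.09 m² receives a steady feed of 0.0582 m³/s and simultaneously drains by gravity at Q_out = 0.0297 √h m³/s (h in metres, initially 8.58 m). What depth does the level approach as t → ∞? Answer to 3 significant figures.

3.84 m

A dh/dt = Q_in − 0.0297 √h. Steady state requires inflow = outflow:
Q_in = 0.0297 √h_ss ⇒ √h_ss = 0.0582/0.0297 = 1.9596.
h_ss = 1.9596² = 3.8400 m. (Since h₀ = 8.58 m > h_ss, the level will fall toward this value.)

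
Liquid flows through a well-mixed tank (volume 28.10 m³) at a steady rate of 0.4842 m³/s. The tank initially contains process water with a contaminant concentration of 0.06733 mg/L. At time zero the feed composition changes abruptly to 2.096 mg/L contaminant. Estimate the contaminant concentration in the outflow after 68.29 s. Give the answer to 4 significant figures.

Accumulation = in − out for the solute gives V dC/dt = Q(C_in − C).
So dC/dt = (C_in − C)/τ with τ = V/Q = 28.10/0.4842 = 58.0339 s.
Solution: C(t) = C_in + (C₀ − C_in) e^(−t/τ).
C(68.29) = 2.096 + (0.06733 − 2.096)·e^(−68.29/58.0339) = 2.096 + (-2.02867)·0.308286 = 1.47059 mg/L.

1.471 mg/L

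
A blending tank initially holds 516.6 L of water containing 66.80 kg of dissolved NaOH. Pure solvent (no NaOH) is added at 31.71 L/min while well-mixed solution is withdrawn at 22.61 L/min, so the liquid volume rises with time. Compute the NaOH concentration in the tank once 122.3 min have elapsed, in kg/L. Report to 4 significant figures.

Total volume: dV/dt = Q_in − Q_out = 9.10000 L/min, so V(t) = 516.6 + 9.10000 t and V(122.3) = 1629.53 L.
Solute balance: dm/dt = 0 − Q_out C = −Q_out m/V(t).
Separate: dm/m = −Q_out dt/V(t) ⇒ ln(m/m₀) = −(Q_out/(Q_in−Q_out)) ln(V/V₀).
m = m₀ (V₀/V)^(Q_out/(Q_in−Q_out)) = 66.80 × (516.6/1629.53)^(2.48462) = 3.84753 kg.
C = m/V = 3.84753/1629.53 = 0.00236113 kg/L.

0.002361 kg/L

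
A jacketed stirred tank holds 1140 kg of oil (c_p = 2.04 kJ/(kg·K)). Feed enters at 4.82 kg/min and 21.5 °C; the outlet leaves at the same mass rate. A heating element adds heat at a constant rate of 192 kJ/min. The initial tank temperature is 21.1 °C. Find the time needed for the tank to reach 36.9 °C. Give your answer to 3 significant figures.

First-law balance (no shaft work): M c_p dT/dt = ṁ c_p (T_in − T) + 192.
τ = M/ṁ = 236.51 min; T_ss = T_in + Q̇/(ṁ c_p) = 41.026 °C.
T(t) = T_ss + (T₀ − T_ss) e^(−t/τ). Set T = 36.9:
e^(−t/τ) = (36.9 − 41.026)/(21.1 − 41.026) = 0.20709
t = −236.51 · ln(0.20709) = 372.42 min.

372 min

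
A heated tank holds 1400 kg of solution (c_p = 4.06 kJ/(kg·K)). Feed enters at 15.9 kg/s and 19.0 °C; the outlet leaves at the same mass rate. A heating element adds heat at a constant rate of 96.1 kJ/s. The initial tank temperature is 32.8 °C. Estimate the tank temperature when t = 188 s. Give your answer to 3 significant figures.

21.9 °C

Unsteady energy balance on the tank contents: M c_p dT/dt = ṁ c_p (T_in − T) + 96.1.
Rearrange: dT/dt = (T_ss − T)/τ with τ = M/ṁ = 88.050 s and T_ss = T_in + Q̇/(ṁ c_p) = 20.489 °C.
T approaches T_ss exponentially: T(t) = T_ss + (T₀ − T_ss) e^(−t/τ).
T(188) = 20.489 + (12.311)·e^(−188/88.050) = 20.489 + (12.311)·0.11823 = 21.944 °C.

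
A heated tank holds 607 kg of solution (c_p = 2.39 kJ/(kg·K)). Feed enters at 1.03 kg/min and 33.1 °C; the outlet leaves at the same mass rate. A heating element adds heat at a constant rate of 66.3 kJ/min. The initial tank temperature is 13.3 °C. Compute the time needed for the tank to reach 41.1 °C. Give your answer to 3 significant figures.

First-law balance (no shaft work): M c_p dT/dt = ṁ c_p (T_in − T) + 66.3.
τ = M/ṁ = 589.32 min; T_ss = T_in + Q̇/(ṁ c_p) = 60.033 °C.
T(t) = T_ss + (T₀ − T_ss) e^(−t/τ). Set T = 41.1:
e^(−t/τ) = (41.1 − 60.033)/(13.3 − 60.033) = 0.40513
t = −589.32 · ln(0.40513) = 532.48 min.

532 min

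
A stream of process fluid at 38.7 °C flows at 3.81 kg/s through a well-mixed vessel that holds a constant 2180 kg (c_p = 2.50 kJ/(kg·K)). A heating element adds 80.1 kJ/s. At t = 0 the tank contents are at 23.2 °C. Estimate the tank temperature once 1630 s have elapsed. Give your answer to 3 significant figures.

M c_p dT/dt = ṁ c_p (T_in − T) + Q̇.
Rearrange: dT/dt = (T_ss − T)/τ with τ = M/ṁ = 572.18 s and T_ss = T_in + Q̇/(ṁ c_p) = 47.109 °C.
Solution: T(t) = T_ss + (T₀ − T_ss) e^(−t/τ).
T(1630) = 47.109 + (-23.909)·e^(−1630/572.18) = 47.109 + (-23.909)·0.057916 = 45.725 °C.

45.7 °C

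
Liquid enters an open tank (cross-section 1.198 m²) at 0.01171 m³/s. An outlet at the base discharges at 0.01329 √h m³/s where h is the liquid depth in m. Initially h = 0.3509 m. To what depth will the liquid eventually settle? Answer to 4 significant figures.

0.7764 m

Unsteady balance on liquid volume: A dh/dt = Q_in − 0.01329 √h. At steady state dh/dt = 0:
Q_in = 0.01329 √h_ss ⇒ √h_ss = 0.01171/0.01329 = 0.881114.
h_ss = 0.881114² = 0.776361 m. (Since h₀ = 0.3509 m < h_ss, the level will rise toward this value.)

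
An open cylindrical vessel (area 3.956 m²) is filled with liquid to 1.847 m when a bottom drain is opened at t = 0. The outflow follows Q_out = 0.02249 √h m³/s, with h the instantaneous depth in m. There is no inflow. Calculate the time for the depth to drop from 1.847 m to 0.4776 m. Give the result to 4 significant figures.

Unsteady balance on liquid volume: A dh/dt = −0.02249 √h.
This is separable: 2 d(√h)/dt = −0.02249/A, so √h = √h₀ − (0.02249/(2A)) t.
t = 2A(√h₀ − √h)/0.02249 = 2·3.956·(√1.847 − √0.4776)/0.02249
  = 7.91200 × (1.35904 − 0.691086) / 0.02249 = 234.988 s.

235.0 s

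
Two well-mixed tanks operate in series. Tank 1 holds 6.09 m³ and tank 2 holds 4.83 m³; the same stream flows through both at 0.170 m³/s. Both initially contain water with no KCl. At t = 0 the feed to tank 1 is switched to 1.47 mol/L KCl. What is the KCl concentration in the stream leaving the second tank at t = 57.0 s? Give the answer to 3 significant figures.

0.781 mol/L

Species balance on tank i: dCᵢ/dt = (Cᵢ₋₁ − Cᵢ)/τᵢ with τᵢ = Vᵢ/Q.
τ₁ = 6.09/0.170 = 35.824 s; τ₂ = 4.83/0.170 = 28.412 s.
Tank 1: C₁ = C_in(1 − e^(−t/τ₁)). Tank 2 (τ₁ ≠ τ₂): C₂ = C_in[1 − (τ₁ e^(−t/τ₁) − τ₂ e^(−t/τ₂))/(τ₁ − τ₂)].
At t = 57.0: e^(−t/τ₁) = 0.20369, e^(−t/τ₂) = 0.13450.
C₂ = 1.47·[1 − (35.824·0.20369 − 28.412·0.13450)/(7.4118)] = 1.47·0.53105 = 0.78064 mol/L.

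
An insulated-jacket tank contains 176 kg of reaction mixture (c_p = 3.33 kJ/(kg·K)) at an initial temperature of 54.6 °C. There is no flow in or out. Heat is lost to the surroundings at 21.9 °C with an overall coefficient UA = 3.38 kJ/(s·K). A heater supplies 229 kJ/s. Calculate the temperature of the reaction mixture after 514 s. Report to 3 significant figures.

87.8 °C

Energy balance: M c_p dT/dt = −UA(T − T_amb) + Q̇.
dT/dt = (T_ss − T)/τ with T_ss = T_amb + Q̇/UA = 21.9 + 229/3.38 = 89.651 °C, τ = M c_p/UA = 176·3.33/3.38 = 173.40 s.
Solution: T(t) = T_ss + (T₀ − T_ss) e^(−t/τ).
T(514) = 89.651 + (-35.051)·0.051596 = 87.843 °C.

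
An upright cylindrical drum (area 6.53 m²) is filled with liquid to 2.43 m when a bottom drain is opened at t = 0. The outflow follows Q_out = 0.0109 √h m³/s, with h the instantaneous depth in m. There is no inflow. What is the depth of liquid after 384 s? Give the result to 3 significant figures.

A dh/dt = −Q_out = −0.0109 √h.
Separate and integrate: 2(√h − √h₀) = −(0.0109/A) t.
√h = √2.43 − 0.0109·384/(2·6.53) = 1.5588 − 0.32049 = 1.2384.
h = 1.2384² = 1.5335 m.

1.53 m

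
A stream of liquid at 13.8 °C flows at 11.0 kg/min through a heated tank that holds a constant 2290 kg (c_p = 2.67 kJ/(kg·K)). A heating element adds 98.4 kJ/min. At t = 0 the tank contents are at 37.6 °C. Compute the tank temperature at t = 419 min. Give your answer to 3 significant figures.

19.9 °C

Energy balance: M c_p dT/dt = ṁ c_p (T_in − T) + 98.4.
τ = M/ṁ = 208.18 min; T_ss = T_in + Q̇/(ṁ c_p) = 13.8 + 98.4/(11.0·2.67) = 17.150 °C.
This is linear first-order; T(t) = T_ss + (T₀ − T_ss) e^(−t/τ).
T(419) = 17.150 + (20.450)·e^(−419/208.18) = 17.150 + (20.450)·0.13363 = 19.883 °C.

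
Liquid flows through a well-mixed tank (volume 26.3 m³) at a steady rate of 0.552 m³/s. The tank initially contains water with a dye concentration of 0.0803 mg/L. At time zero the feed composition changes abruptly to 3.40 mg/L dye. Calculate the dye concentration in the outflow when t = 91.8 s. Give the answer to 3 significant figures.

Species balance on the tank: V dC/dt = Q(C_in − C).
Rewrite as dC/dt + C/τ = C_in/τ, τ = V/Q = 47.645 s.
C approaches C_in exponentially: C(t) = C_in + (C₀ − C_in) e^(−t/τ).
C(91.8) = 3.40 + (0.0803 − 3.40)·e^(−91.8/47.645) = 3.40 + (-3.3197)·0.14562 = 2.9166 mg/L.

2.92 mg/L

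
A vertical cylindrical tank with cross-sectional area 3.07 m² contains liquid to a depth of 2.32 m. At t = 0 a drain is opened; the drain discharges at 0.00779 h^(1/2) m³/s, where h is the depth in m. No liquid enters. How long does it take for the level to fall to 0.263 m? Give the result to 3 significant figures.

796 s

A dh/dt = −Q_out = −0.00779 √h.
∫ h^(−1/2) dh = −(0.00779/A) ∫ dt, giving 2√h = 2√h₀ − (0.00779/A) t.
t = 2A(√h₀ − √h)/0.00779 = 2·3.07·(√2.32 − √0.263)/0.00779
  = 6.1400 × (1.5232 − 0.51284) / 0.00779 = 796.32 s.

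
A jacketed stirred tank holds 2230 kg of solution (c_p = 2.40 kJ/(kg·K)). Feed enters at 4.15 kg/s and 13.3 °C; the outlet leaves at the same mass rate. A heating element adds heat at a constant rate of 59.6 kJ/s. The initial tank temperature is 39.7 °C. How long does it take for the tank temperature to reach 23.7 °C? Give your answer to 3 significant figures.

Heat balance on the well-mixed liquid: M c_p dT/dt = ṁ c_p (T_in − T) + 59.6.
τ = M/ṁ = 537.35 s; T_ss = T_in + Q̇/(ṁ c_p) = 19.284 °C.
T(t) = T_ss + (T₀ − T_ss) e^(−t/τ). Set T = 23.7:
e^(−t/τ) = (23.7 − 19.284)/(39.7 − 19.284) = 0.21630
t = −537.35 · ln(0.21630) = 822.72 s.

823 s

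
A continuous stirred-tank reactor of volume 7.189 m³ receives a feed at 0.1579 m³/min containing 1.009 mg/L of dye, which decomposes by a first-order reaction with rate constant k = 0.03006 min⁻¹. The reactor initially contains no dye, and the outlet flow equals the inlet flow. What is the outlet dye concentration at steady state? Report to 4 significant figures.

Species balance: V dC/dt = Q C_in − Q C − k V C.
Steady state (dC/dt = 0): C_ss = Q C_in/(Q + kV) = C_in/(1 + kV/Q).
C_ss = 0.1579·1.009/(0.1579 + 0.03006·7.189) = 0.159321/0.374001 = 0.425991 mg/L.

0.4260 mg/L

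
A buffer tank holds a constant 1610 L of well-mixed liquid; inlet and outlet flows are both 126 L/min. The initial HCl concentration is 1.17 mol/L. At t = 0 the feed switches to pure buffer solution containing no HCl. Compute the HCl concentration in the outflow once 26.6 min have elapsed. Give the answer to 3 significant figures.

Species balance on the tank: V dC/dt = Q(C_in − C).
So dC/dt = (C_in − C)/τ with τ = V/Q = 1610/126 = 12.778 min.
This is linear first-order; C(t) = C_in + (C₀ − C_in) e^(−t/τ).
C(26.6) = 0 + (1.17 − 0)·e^(−26.6/12.778) = 0 + (1.1700)·0.12471 = 0.14591 mol/L.

0.146 mol/L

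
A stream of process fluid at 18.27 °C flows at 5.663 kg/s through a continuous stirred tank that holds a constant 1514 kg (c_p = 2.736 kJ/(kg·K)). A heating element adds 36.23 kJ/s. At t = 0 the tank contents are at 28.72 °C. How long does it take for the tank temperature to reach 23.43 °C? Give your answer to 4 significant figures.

First-law balance (no shaft work): M c_p dT/dt = ṁ c_p (T_in − T) + 36.23.
τ = M/ṁ = 267.349 s; T_ss = T_in + Q̇/(ṁ c_p) = 20.6083 °C.
T(t) = T_ss + (T₀ − T_ss) e^(−t/τ). Set T = 23.43:
e^(−t/τ) = (23.43 − 20.6083)/(28.72 − 20.6083) = 0.347853
t = −267.349 · ln(0.347853) = 282.314 s.

282.3 s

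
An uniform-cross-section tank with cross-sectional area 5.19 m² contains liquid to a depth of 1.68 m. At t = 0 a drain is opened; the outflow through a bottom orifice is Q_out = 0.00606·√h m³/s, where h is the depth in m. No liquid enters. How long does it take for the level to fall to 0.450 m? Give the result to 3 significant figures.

Accumulation of liquid (constant cross-section A): A dh/dt = −0.00606 √h.
∫ h^(−1/2) dh = −(0.00606/A) ∫ dt, giving 2√h = 2√h₀ − (0.00606/A) t.
t = 2A(√h₀ − √h)/0.00606 = 2·5.19·(√1.68 − √0.450)/0.00606
  = 10.380 × (1.2961 − 0.67082) / 0.00606 = 1071.1 s.

1070 s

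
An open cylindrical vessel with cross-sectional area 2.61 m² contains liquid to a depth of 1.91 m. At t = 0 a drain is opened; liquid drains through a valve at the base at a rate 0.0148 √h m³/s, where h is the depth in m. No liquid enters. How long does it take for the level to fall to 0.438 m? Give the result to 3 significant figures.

A dh/dt = −Q_out = −0.0148 √h.
∫ h^(−1/2) dh = −(0.0148/A) ∫ dt, giving 2√h = 2√h₀ − (0.0148/A) t.
t = 2A(√h₀ − √h)/0.0148 = 2·2.61·(√1.91 − √0.438)/0.0148
  = 5.2200 × (1.3820 − 0.66182) / 0.0148 = 254.02 s.

254 s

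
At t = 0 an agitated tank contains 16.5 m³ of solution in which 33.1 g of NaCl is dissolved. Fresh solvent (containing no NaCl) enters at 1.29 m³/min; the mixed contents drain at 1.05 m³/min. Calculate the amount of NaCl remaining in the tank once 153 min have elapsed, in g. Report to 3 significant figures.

0.197 g

Total volume: dV/dt = Q_in − Q_out = 0.24000 m³/min, so V(t) = 16.5 + 0.24000 t and V(153) = 53.220 m³.
No NaCl enters, so dm/dt = −Q_out · (m/V).
dm/m = −Q_out dt/(V₀ + 0.24000 t); integrating gives ln(m/m₀) = −(Q_out/(Q_in−Q_out)) ln(V/V₀).
m = m₀ (V₀/V)^(Q_out/(Q_in−Q_out)) = 33.1 × (16.5/53.220)^(4.3750) = 0.19713 g.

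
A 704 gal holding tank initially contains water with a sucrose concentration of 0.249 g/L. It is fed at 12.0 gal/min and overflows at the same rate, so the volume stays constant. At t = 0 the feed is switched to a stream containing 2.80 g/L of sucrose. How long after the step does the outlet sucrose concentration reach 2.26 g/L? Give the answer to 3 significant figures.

91.1 min

Species balance on the tank: V dC/dt = Q(C_in − C), so τ = V/Q = 58.667 min.
C(t) = C_in + (C₀ − C_in) e^(−t/τ). Set C = 2.26 and solve for t:
e^(−t/τ) = (C − C_in)/(C₀ − C_in) = (2.26 − 2.80)/(0.249 − 2.80) = 0.21168
t = −τ ln(…) = 58.667 × 1.5527 = 91.090 min.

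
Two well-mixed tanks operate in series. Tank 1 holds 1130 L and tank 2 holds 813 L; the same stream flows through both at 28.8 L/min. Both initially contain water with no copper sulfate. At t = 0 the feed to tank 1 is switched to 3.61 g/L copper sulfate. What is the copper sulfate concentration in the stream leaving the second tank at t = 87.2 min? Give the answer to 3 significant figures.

2.64 g/L

Time constants: τᵢ = Vᵢ/Q for each well-mixed tank.
τ₁ = 1130/28.8 = 39.236 min; τ₂ = 813/28.8 = 28.229 min.
Tank 1: C₁ = C_in(1 − e^(−t/τ₁)). Tank 2 (τ₁ ≠ τ₂): C₂ = C_in[1 − (τ₁ e^(−t/τ₁) − τ₂ e^(−t/τ₂))/(τ₁ − τ₂)].
At t = 87.2: e^(−t/τ₁) = 0.10834, e^(−t/τ₂) = 0.045547.
C₂ = 3.61·[1 − (39.236·0.10834 − 28.229·0.045547)/(11.007)] = 3.61·0.73060 = 2.6375 g/L.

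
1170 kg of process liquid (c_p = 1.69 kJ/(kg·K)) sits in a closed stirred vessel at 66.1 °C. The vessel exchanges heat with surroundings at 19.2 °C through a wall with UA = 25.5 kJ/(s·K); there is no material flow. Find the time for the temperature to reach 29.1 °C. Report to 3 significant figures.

M c_p dT/dt = −UA(T − T_amb).
τ = M c_p/UA = 77.541 s; T_ss = T_amb = 19.200 °C.
T(t) = T_ss + (T₀ − T_ss)e^(−t/τ); set T = 29.1:
t = −τ ln[(T − T_ss)/(T₀ − T_ss)] = −77.541 · ln(0.21109) = 120.61 s.

121 s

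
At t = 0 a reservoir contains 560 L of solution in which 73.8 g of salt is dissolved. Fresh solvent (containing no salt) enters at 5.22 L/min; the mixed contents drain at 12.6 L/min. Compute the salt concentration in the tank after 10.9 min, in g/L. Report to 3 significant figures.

Let m(t) be the amount of salt. Volume: V(t) = V₀ + (Q_in − Q_out) t = 560 − 7.3800 t; V(10.9) = 479.56 L.
Species balance (pure solvent in): dm/dt = −Q_out · m/V(t).
dm/m = −Q_out dt/(V₀ − 7.3800 t); integrating gives ln(m/m₀) = −(Q_out/(Q_in−Q_out)) ln(V/V₀).
m = m₀ (V₀/V)^(Q_out/(Q_in−Q_out)) = 73.8 × (560/479.56)^(-1.7073) = 56.634 g.
C = m/V = 56.634/479.56 = 0.11810 g/L.

0.118 g/L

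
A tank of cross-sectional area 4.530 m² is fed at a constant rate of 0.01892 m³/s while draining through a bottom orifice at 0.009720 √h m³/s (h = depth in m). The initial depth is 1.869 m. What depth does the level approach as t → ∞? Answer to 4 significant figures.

3.789 m

Accumulation of liquid (constant cross-section A): A dh/dt = Q_in − 0.009720 √h. At steady state dh/dt = 0:
Q_in = 0.009720 √h_ss ⇒ √h_ss = 0.01892/0.009720 = 1.94650.
h_ss = 1.94650² = 3.78887 m. (Since h₀ = 1.869 m < h_ss, the level will rise toward this value.)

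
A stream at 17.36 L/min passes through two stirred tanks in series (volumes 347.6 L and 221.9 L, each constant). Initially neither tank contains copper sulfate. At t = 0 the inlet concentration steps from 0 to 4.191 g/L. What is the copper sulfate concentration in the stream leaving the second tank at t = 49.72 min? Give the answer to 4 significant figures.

Time constants: τᵢ = Vᵢ/Q for each well-mixed tank.
τ₁ = 347.6/17.36 = 20.0230 min; τ₂ = 221.9/17.36 = 12.7823 min.
Tank 1: C₁ = C_in(1 − e^(−t/τ₁)). Tank 2 (τ₁ ≠ τ₂): C₂ = C_in[1 − (τ₁ e^(−t/τ₁) − τ₂ e^(−t/τ₂))/(τ₁ − τ₂)].
At t = 49.72: e^(−t/τ₁) = 0.0834807, e^(−t/τ₂) = 0.0204501.
C₂ = 4.191·[1 − (20.0230·0.0834807 − 12.7823·0.0204501)/(7.24078)] = 4.191·0.805250 = 3.37480 g/L.

3.375 g/L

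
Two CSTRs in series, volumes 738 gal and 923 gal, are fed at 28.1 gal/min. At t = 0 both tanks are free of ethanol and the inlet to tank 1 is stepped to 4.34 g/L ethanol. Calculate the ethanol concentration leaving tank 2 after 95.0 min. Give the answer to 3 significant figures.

Species balance on tank i: dCᵢ/dt = (Cᵢ₋₁ − Cᵢ)/τᵢ with τᵢ = Vᵢ/Q.
τ₁ = 738/28.1 = 26.263 min; τ₂ = 923/28.1 = 32.847 min.
Tank 1: C₁ = C_in(1 − e^(−t/τ₁)). Tank 2 (τ₁ ≠ τ₂): C₂ = C_in[1 − (τ₁ e^(−t/τ₁) − τ₂ e^(−t/τ₂))/(τ₁ − τ₂)].
At t = 95.0: e^(−t/τ₁) = 0.026858, e^(−t/τ₂) = 0.055454.
C₂ = 4.34·[1 − (26.263·0.026858 − 32.847·0.055454)/(-6.5836)] = 4.34·0.83047 = 3.6042 g/L.

3.60 g/L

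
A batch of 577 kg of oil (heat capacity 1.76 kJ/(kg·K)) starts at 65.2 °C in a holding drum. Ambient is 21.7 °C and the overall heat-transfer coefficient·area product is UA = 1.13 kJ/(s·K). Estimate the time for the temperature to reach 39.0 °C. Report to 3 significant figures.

M c_p dT/dt = −UA(T − T_amb).
τ = M c_p/UA = 898.69 s; T_ss = T_amb = 21.700 °C.
T(t) = T_ss + (T₀ − T_ss)e^(−t/τ); set T = 39.0:
t = −τ ln[(T − T_ss)/(T₀ − T_ss)] = −898.69 · ln(0.39770) = 828.64 s.

829 s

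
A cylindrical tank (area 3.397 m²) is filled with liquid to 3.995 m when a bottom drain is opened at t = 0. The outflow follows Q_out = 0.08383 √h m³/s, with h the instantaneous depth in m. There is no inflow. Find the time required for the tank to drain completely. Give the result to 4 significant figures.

162.0 s

A dh/dt = −Q_out = −0.08383 √h.
Separate and integrate: 2(√h − √h₀) = −(0.08383/A) t.
Set h = 0: 2√h₀ = (0.08383/A) t_empty ⇒ t_empty = 2A√h₀/0.08383.
t_empty = 2·3.397·√3.995/0.08383 = 6.79400·1.99875/0.08383 = 161.989 s.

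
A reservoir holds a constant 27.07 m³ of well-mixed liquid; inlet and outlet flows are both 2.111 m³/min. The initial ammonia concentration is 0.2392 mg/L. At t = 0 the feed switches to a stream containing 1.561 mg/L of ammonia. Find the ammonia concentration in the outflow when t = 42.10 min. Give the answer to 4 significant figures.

1.511 mg/L

Transient balance on the dissolved component: V dC/dt = Q(C_in − C).
Rewrite as dC/dt + C/τ = C_in/τ, τ = V/Q = 12.8233 min.
Solution: C(t) = C_in + (C₀ − C_in) e^(−t/τ).
C(42.10) = 1.561 + (0.2392 − 1.561)·e^(−42.10/12.8233) = 1.561 + (-1.32180)·0.0375124 = 1.51142 mg/L.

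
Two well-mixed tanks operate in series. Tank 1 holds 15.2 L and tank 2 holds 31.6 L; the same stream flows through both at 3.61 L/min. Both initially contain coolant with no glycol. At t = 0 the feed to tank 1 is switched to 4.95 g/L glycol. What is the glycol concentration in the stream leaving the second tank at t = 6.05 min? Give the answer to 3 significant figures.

1.26 g/L

Species balance on tank i: dCᵢ/dt = (Cᵢ₋₁ − Cᵢ)/τᵢ with τᵢ = Vᵢ/Q.
τ₁ = 15.2/3.61 = 4.2105 min; τ₂ = 31.6/3.61 = 8.7535 min.
Tank 1: C₁ = C_in(1 − e^(−t/τ₁)). Tank 2 (τ₁ ≠ τ₂): C₂ = C_in[1 − (τ₁ e^(−t/τ₁) − τ₂ e^(−t/τ₂))/(τ₁ − τ₂)].
At t = 6.05: e^(−t/τ₁) = 0.23767, e^(−t/τ₂) = 0.50100.
C₂ = 4.95·[1 − (4.2105·0.23767 − 8.7535·0.50100)/(-4.5429)] = 4.95·0.25494 = 1.2620 g/L.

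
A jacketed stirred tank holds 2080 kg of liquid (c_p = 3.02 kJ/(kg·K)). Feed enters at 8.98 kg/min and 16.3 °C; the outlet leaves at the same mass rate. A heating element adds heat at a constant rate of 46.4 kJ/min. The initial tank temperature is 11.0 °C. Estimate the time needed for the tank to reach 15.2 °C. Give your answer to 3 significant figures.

212 min

Heat balance on the well-mixed liquid: M c_p dT/dt = ṁ c_p (T_in − T) + 46.4.
τ = M/ṁ = 231.63 min; T_ss = T_in + Q̇/(ṁ c_p) = 18.011 °C.
T(t) = T_ss + (T₀ − T_ss) e^(−t/τ). Set T = 15.2:
e^(−t/τ) = (15.2 − 18.011)/(11.0 − 18.011) = 0.40094
t = −231.63 · ln(0.40094) = 211.70 min.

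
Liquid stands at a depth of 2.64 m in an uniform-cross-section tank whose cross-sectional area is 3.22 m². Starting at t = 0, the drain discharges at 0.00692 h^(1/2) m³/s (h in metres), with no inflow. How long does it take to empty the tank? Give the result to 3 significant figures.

With no inflow, A dh/dt = −0.00692 √h.
∫ h^(−1/2) dh = −(0.00692/A) ∫ dt, giving 2√h = 2√h₀ − (0.00692/A) t.
Set h = 0: 2√h₀ = (0.00692/A) t_empty ⇒ t_empty = 2A√h₀/0.00692.
t_empty = 2·3.22·√2.64/0.00692 = 6.4400·1.6248/0.00692 = 1512.1 s.

1510 s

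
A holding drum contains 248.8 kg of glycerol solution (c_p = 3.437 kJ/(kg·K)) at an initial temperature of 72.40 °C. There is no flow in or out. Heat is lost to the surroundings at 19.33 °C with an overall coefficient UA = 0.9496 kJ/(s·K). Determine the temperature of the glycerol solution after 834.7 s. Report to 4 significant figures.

Heat balance on the well-mixed liquid: M c_p dT/dt = −UA(T − T_amb).
dT/dt = (T_ss − T)/τ with T_ss = T_amb = 19.3300 °C, τ = M c_p/UA = 248.8·3.437/0.9496 = 900.511 s.
Integrating: T(t) = T_ss + (T₀ − T_ss) e^(−t/τ).
T(834.7) = 19.3300 + (53.0700)·0.395772 = 40.3336 °C.

40.33 °C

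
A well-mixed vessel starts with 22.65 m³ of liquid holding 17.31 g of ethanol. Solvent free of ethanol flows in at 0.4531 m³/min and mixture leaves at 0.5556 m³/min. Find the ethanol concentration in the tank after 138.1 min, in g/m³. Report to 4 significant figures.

Total volume: dV/dt = Q_in − Q_out = -0.102500 m³/min, so V(t) = 22.65 − 0.102500 t and V(138.1) = 8.49475 m³.
Solute balance: dm/dt = 0 − Q_out C = −Q_out m/V(t).
dm/m = −Q_out dt/(V₀ − 0.102500 t); integrating gives ln(m/m₀) = −(Q_out/(Q_in−Q_out)) ln(V/V₀).
m = m₀ (V₀/V)^(Q_out/(Q_in−Q_out)) = 17.31 × (22.65/8.49475)^(-5.42049) = 0.0850386 g.
C = m/V = 0.0850386/8.49475 = 0.0100107 g/m³.

0.01001 g/m³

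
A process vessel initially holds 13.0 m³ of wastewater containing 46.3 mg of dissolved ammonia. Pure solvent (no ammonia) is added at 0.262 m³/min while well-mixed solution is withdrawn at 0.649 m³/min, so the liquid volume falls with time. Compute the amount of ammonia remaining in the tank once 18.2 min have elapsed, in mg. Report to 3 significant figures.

Total volume: dV/dt = Q_in − Q_out = -0.38700 m³/min, so V(t) = 13.0 − 0.38700 t and V(18.2) = 5.9566 m³.
Species balance (pure solvent in): dm/dt = −Q_out · m/V(t).
Separate: dm/m = −Q_out dt/V(t) ⇒ ln(m/m₀) = −(Q_out/(Q_in−Q_out)) ln(V/V₀).
m = m₀ (V₀/V)^(Q_out/(Q_in−Q_out)) = 46.3 × (13.0/5.9566)^(-1.6770) = 12.507 mg.

12.5 mg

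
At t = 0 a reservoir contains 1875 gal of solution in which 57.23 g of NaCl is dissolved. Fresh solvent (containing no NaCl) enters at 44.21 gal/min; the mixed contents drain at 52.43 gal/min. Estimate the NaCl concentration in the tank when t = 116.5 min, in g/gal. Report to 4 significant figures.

0.0006529 g/gal

Let m(t) be the amount of NaCl. Volume: V(t) = V₀ + (Q_in − Q_out) t = 1875 − 8.22000 t; V(116.5) = 917.370 gal.
No NaCl enters, so dm/dt = −Q_out · (m/V).
dm/m = −Q_out dt/(V₀ − 8.22000 t); integrating gives ln(m/m₀) = −(Q_out/(Q_in−Q_out)) ln(V/V₀).
m = m₀ (V₀/V)^(Q_out/(Q_in−Q_out)) = 57.23 × (1875/917.370)^(-6.37835) = 0.598995 g.
C = m/V = 0.598995/917.370 = 0.000652948 g/gal.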